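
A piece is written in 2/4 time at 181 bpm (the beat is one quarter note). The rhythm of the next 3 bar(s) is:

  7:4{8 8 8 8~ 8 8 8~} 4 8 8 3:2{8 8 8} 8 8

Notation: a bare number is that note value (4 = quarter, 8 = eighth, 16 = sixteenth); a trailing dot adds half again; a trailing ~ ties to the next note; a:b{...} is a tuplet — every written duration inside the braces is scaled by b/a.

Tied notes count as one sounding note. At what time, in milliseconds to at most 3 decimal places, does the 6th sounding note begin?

1. 0.0ms @ 0 + 94.712ms (2/7)
2. 94.712ms @ 2/7 + 94.712ms (2/7)
3. 189.424ms @ 4/7 + 94.712ms (2/7)
4. 284.136ms @ 6/7 + 189.424ms (4/7)
5. 473.56ms @ 10/7 + 94.712ms (2/7)
6. 568.272ms @ 12/7 + 426.204ms (9/7)
7. 994.475ms @ 3 + 165.746ms (1/2)
8. 1160.221ms @ 7/2 + 165.746ms (1/2)
9. 1325.967ms @ 4 + 110.497ms (1/3)
10. 1436.464ms @ 13/3 + 110.497ms (1/3)
11. 1546.961ms @ 14/3 + 110.497ms (1/3)
12. 1657.459ms @ 5 + 165.746ms (1/2)
13. 1823.204ms @ 11/2 + 165.746ms (1/2)

note 6 onset = 12/7b = 568.272ms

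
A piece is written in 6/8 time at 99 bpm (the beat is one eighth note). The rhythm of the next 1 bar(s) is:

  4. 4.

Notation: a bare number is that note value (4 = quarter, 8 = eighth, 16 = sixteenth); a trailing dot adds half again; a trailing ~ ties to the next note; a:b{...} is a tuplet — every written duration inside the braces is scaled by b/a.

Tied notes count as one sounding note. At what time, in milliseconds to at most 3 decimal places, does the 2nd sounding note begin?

note 2 onset = 3b = 1818.182ms

1. 0.0ms @ 0 + 1818.182ms (3)
2. 1818.182ms @ 3 + 1818.182ms (3)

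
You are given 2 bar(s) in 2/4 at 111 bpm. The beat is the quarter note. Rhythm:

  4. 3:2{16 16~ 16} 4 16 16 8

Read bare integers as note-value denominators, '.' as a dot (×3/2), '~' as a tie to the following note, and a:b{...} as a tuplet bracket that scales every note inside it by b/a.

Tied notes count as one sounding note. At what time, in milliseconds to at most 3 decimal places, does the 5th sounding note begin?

note 5 onset = 3b = 1621.622ms

1. 0.0ms @ 0 + 810.811ms (3/2)
2. 810.811ms @ 3/2 + 90.09ms (1/6)
3. 900.901ms @ 5/3 + 180.18ms (1/3)
4. 1081.081ms @ 2 + 540.541ms (1)
5. 1621.622ms @ 3 + 135.135ms (1/4)
6. 1756.757ms @ 13/4 + 135.135ms (1/4)
7. 1891.892ms @ 7/2 + 270.27ms (1/2)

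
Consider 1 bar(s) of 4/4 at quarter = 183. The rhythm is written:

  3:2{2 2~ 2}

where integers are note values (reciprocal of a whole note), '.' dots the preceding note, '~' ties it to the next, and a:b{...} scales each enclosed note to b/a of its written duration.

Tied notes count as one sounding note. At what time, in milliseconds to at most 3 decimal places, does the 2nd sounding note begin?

note 2 onset = 4/3b = 437.158ms

1. 0.0ms @ 0 + 437.158ms (4/3)
2. 437.158ms @ 4/3 + 874.317ms (8/3)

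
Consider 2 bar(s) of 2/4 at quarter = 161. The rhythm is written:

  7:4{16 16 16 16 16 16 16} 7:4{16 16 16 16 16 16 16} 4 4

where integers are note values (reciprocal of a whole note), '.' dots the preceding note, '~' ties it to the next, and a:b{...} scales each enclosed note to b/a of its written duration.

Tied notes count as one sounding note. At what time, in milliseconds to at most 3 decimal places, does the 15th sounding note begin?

1. 0.0ms @ 0 + 53.239ms (1/7)
2. 53.239ms @ 1/7 + 53.239ms (1/7)
3. 106.477ms @ 2/7 + 53.239ms (1/7)
4. 159.716ms @ 3/7 + 53.239ms (1/7)
5. 212.955ms @ 4/7 + 53.239ms (1/7)
6. 266.193ms @ 5/7 + 53.239ms (1/7)
7. 319.432ms @ 6/7 + 53.239ms (1/7)
8. 372.671ms @ 1 + 53.239ms (1/7)
9. 425.909ms @ 8/7 + 53.239ms (1/7)
10. 479.148ms @ 9/7 + 53.239ms (1/7)
11. 532.387ms @ 10/7 + 53.239ms (1/7)
12. 585.626ms @ 11/7 + 53.239ms (1/7)
13. 638.864ms @ 12/7 + 53.239ms (1/7)
14. 692.103ms @ 13/7 + 53.239ms (1/7)
15. 745.342ms @ 2 + 372.671ms (1)
16. 1118.012ms @ 3 + 372.671ms (1)

note 15 onset = 2b = 745.342ms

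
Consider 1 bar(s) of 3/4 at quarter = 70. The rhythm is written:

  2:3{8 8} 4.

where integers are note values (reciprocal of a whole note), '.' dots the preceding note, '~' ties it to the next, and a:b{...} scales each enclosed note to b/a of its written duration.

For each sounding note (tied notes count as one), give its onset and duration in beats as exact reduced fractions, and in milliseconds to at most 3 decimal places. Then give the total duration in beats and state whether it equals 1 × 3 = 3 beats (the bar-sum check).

1) 0.0ms=0b +642.857ms=3/4b
2) 642.857ms=3/4b +642.857ms=3/4b
3) 1285.714ms=3/2b +1285.714ms=3/2b
Σ=3b of 3 (70bpm 3/4) — PASS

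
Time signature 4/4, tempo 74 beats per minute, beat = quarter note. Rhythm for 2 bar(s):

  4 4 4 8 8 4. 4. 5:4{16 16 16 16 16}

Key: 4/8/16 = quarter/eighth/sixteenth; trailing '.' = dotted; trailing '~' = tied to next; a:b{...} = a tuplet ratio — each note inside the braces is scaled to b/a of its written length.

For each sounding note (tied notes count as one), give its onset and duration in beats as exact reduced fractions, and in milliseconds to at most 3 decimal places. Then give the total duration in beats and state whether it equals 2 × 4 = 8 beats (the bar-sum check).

1) 0.0ms=0b +810.811ms=1b
2) 810.811ms=1b +810.811ms=1b
3) 1621.622ms=2b +810.811ms=1b
4) 2432.432ms=3b +405.405ms=1/2b
5) 2837.838ms=7/2b +405.405ms=1/2b
6) 3243.243ms=4b +1216.216ms=3/2b
7) 4459.459ms=11/2b +1216.216ms=3/2b
8) 5675.676ms=7b +162.162ms=1/5b
9) 5837.838ms=36/5b +162.162ms=1/5b
10) 6000.0ms=37/5b +162.162ms=1/5b
11) 6162.162ms=38/5b +162.162ms=1/5b
12) 6324.324ms=39/5b +162.162ms=1/5b
Σ=8b of 8 (74bpm 4/4) — PASS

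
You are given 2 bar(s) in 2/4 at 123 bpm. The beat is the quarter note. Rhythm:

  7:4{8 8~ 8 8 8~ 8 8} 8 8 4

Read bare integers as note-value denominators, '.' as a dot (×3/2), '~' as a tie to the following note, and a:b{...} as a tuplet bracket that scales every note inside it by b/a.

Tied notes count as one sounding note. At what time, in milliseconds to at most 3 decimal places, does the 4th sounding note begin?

1. 0.0ms @ 0 + 139.373ms (2/7)
2. 139.373ms @ 2/7 + 278.746ms (4/7)
3. 418.118ms @ 6/7 + 139.373ms (2/7)
4. 557.491ms @ 8/7 + 278.746ms (4/7)
5. 836.237ms @ 12/7 + 139.373ms (2/7)
6. 975.61ms @ 2 + 243.902ms (1/2)
7. 1219.512ms @ 5/2 + 243.902ms (1/2)
8. 1463.415ms @ 3 + 487.805ms (1)

note 4 onset = 8/7b = 557.491ms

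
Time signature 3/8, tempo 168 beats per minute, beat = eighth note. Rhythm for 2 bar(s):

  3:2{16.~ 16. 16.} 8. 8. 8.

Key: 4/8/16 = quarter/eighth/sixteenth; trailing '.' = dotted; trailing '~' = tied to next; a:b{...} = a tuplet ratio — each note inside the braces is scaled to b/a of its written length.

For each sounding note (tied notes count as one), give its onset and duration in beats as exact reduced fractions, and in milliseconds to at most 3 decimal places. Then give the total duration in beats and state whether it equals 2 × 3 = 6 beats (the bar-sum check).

1) 0.0ms=0b +357.143ms=1b
2) 357.143ms=1b +178.571ms=1/2b
3) 535.714ms=3/2b +535.714ms=3/2b
4) 1071.429ms=3b +535.714ms=3/2b
5) 1607.143ms=9/2b +535.714ms=3/2b
Σ=6b of 6 (168bpm 3/8) — PASS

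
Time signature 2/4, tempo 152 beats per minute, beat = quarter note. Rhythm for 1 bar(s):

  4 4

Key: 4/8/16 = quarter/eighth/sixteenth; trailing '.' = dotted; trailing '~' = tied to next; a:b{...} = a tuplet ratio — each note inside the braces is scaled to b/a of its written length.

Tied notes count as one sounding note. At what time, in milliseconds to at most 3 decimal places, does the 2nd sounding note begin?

1. 0.0ms @ 0 + 394.737ms (1)
2. 394.737ms @ 1 + 394.737ms (1)

note 2 onset = 1b = 394.737ms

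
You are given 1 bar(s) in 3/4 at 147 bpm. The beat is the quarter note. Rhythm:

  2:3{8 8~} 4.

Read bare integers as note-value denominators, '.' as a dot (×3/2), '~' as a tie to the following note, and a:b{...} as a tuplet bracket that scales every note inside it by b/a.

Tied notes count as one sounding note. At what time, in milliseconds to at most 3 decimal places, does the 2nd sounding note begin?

note 2 onset = 3/4b = 306.122ms

1. 0.0ms @ 0 + 306.122ms (3/4)
2. 306.122ms @ 3/4 + 918.367ms (9/4)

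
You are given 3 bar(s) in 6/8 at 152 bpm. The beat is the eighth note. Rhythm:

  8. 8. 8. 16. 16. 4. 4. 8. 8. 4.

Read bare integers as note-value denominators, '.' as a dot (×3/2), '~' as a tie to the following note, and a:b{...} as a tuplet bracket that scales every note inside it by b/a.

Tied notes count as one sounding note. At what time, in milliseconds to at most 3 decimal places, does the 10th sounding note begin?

1. 0.0ms @ 0 + 592.105ms (3/2)
2. 592.105ms @ 3/2 + 592.105ms (3/2)
3. 1184.211ms @ 3 + 592.105ms (3/2)
4. 1776.316ms @ 9/2 + 296.053ms (3/4)
5. 2072.368ms @ 21/4 + 296.053ms (3/4)
6. 2368.421ms @ 6 + 1184.211ms (3)
7. 3552.632ms @ 9 + 1184.211ms (3)
8. 4736.842ms @ 12 + 592.105ms (3/2)
9. 5328.947ms @ 27/2 + 592.105ms (3/2)
10. 5921.053ms @ 15 + 1184.211ms (3)

note 10 onset = 15b = 5921.053ms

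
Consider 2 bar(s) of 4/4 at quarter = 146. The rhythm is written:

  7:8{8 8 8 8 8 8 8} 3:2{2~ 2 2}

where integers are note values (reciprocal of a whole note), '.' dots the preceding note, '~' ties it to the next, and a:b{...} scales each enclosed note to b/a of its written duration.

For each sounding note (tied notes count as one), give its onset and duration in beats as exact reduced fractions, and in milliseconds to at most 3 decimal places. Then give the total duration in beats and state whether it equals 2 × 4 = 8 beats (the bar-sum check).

1) 0.0ms=0b +234.834ms=4/7b
2) 234.834ms=4/7b +234.834ms=4/7b
3) 469.667ms=8/7b +234.834ms=4/7b
4) 704.501ms=12/7b +234.834ms=4/7b
5) 939.335ms=16/7b +234.834ms=4/7b
6) 1174.168ms=20/7b +234.834ms=4/7b
7) 1409.002ms=24/7b +234.834ms=4/7b
8) 1643.836ms=4b +1095.89ms=8/3b
9) 2739.726ms=20/3b +547.945ms=4/3b
Σ=8b of 8 (146bpm 4/4) — PASS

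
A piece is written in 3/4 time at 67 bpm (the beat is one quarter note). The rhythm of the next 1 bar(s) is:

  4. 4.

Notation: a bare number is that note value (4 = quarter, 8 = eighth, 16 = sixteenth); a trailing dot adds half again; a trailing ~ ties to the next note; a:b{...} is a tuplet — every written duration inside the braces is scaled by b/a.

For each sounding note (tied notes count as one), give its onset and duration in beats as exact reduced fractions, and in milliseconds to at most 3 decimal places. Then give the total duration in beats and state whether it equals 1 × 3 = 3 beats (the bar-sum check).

1) 0.0ms=0b +1343.284ms=3/2b
2) 1343.284ms=3/2b +1343.284ms=3/2b
Σ=3b of 3 (67bpm 3/4) — PASS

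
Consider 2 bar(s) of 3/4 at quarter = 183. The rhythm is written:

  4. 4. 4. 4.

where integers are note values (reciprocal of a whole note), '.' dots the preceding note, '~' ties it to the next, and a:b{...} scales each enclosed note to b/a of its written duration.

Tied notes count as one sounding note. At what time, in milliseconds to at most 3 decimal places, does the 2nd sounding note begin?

1. 0.0ms @ 0 + 491.803ms (3/2)
2. 491.803ms @ 3/2 + 491.803ms (3/2)
3. 983.607ms @ 3 + 491.803ms (3/2)
4. 1475.41ms @ 9/2 + 491.803ms (3/2)

note 2 onset = 3/2b = 491.803ms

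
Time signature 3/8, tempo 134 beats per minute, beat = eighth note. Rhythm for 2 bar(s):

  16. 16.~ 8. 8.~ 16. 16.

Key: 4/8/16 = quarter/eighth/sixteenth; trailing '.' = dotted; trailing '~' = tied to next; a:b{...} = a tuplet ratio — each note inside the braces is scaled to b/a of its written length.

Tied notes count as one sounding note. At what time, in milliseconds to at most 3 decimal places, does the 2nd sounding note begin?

1. 0.0ms @ 0 + 335.821ms (3/4)
2. 335.821ms @ 3/4 + 1007.463ms (9/4)
3. 1343.284ms @ 3 + 1007.463ms (9/4)
4. 2350.746ms @ 21/4 + 335.821ms (3/4)

note 2 onset = 3/4b = 335.821ms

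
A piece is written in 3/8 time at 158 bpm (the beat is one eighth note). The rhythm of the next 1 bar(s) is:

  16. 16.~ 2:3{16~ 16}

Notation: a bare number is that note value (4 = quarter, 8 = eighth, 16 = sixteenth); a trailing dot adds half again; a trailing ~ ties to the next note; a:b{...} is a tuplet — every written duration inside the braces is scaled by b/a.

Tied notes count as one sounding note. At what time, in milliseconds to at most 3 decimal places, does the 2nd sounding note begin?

1. 0.0ms @ 0 + 284.81ms (3/4)
2. 284.81ms @ 3/4 + 854.43ms (9/4)

note 2 onset = 3/4b = 284.81ms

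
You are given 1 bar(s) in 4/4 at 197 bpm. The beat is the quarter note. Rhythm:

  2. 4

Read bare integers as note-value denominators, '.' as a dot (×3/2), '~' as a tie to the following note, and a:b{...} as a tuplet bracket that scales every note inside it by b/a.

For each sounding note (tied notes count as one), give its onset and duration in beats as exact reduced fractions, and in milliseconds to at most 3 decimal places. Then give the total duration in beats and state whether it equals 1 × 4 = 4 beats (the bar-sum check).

1) 0.0ms=0b +913.706ms=3b
2) 913.706ms=3b +304.569ms=1b
Σ=4b of 4 (197bpm 4/4) — PASS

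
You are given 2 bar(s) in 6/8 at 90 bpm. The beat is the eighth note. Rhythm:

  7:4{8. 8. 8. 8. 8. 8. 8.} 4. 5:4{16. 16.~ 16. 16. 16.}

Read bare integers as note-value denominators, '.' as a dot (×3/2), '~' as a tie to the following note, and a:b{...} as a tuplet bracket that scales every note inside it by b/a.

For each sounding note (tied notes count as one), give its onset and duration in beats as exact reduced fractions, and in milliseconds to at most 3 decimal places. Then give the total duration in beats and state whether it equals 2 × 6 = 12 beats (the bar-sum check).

1) 0.0ms=0b +571.429ms=6/7b
2) 571.429ms=6/7b +571.429ms=6/7b
3) 1142.857ms=12/7b +571.429ms=6/7b
4) 1714.286ms=18/7b +571.429ms=6/7b
5) 2285.714ms=24/7b +571.429ms=6/7b
6) 2857.143ms=30/7b +571.429ms=6/7b
7) 3428.571ms=36/7b +571.429ms=6/7b
8) 4000.0ms=6b +2000.0ms=3b
9) 6000.0ms=9b +400.0ms=3/5b
10) 6400.0ms=48/5b +800.0ms=6/5b
11) 7200.0ms=54/5b +400.0ms=3/5b
12) 7600.0ms=57/5b +400.0ms=3/5b
Σ=12b of 12 (90bpm 6/8) — PASS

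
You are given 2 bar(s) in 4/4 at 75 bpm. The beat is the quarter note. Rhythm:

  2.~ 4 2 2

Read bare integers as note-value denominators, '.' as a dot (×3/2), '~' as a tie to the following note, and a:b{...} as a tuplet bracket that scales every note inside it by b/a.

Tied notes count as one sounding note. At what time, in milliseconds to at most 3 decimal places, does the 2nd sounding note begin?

note 2 onset = 4b = 3200.0ms

1. 0.0ms @ 0 + 3200.0ms (4)
2. 3200.0ms @ 4 + 1600.0ms (2)
3. 4800.0ms @ 6 + 1600.0ms (2)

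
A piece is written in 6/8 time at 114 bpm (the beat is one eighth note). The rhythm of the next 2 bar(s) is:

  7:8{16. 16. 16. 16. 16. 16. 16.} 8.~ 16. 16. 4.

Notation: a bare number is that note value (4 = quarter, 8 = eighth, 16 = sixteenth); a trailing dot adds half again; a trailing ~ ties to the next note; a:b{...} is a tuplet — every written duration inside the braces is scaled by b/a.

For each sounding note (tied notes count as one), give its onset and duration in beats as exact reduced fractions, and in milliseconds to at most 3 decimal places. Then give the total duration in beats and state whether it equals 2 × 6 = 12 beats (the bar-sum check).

1) 0.0ms=0b +451.128ms=6/7b
2) 451.128ms=6/7b +451.128ms=6/7b
3) 902.256ms=12/7b +451.128ms=6/7b
4) 1353.383ms=18/7b +451.128ms=6/7b
5) 1804.511ms=24/7b +451.128ms=6/7b
6) 2255.639ms=30/7b +451.128ms=6/7b
7) 2706.767ms=36/7b +451.128ms=6/7b
8) 3157.895ms=6b +1184.211ms=9/4b
9) 4342.105ms=33/4b +394.737ms=3/4b
10) 4736.842ms=9b +1578.947ms=3b
Σ=12b of 12 (114bpm 6/8) — PASS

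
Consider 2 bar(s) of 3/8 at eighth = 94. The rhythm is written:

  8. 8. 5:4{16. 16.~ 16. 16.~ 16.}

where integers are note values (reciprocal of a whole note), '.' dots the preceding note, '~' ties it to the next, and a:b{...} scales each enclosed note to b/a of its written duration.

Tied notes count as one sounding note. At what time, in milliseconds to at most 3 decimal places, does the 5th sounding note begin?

note 5 onset = 24/5b = 3063.83ms

1. 0.0ms @ 0 + 957.447ms (3/2)
2. 957.447ms @ 3/2 + 957.447ms (3/2)
3. 1914.894ms @ 3 + 382.979ms (3/5)
4. 2297.872ms @ 18/5 + 765.957ms (6/5)
5. 3063.83ms @ 24/5 + 765.957ms (6/5)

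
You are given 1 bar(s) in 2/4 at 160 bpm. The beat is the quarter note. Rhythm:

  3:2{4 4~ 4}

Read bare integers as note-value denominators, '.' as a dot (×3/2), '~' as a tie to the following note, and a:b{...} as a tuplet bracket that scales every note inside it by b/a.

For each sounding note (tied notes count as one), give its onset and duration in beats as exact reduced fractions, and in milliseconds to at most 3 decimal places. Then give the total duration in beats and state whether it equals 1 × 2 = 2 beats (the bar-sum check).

1) 0.0ms=0b +250.0ms=2/3b
2) 250.0ms=2/3b +500.0ms=4/3b
Σ=2b of 2 (160bpm 2/4) — PASS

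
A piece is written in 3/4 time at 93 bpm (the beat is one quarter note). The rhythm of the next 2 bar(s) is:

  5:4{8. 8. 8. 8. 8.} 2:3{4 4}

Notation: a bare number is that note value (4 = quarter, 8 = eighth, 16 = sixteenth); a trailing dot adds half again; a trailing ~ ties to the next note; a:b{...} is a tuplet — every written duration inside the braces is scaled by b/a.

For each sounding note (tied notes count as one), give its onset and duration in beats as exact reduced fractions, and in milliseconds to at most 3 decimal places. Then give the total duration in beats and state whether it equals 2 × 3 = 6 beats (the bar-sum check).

1) 0.0ms=0b +387.097ms=3/5b
2) 387.097ms=3/5b +387.097ms=3/5b
3) 774.194ms=6/5b +387.097ms=3/5b
4) 1161.29ms=9/5b +387.097ms=3/5b
5) 1548.387ms=12/5b +387.097ms=3/5b
6) 1935.484ms=3b +967.742ms=3/2b
7) 2903.226ms=9/2b +967.742ms=3/2b
Σ=6b of 6 (93bpm 3/4) — PASS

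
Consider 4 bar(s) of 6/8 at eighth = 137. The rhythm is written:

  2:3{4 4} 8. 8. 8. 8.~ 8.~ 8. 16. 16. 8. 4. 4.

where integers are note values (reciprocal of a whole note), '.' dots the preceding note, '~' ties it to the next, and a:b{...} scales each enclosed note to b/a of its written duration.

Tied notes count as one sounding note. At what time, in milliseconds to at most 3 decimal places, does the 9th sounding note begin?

note 9 onset = 33/2b = 7226.277ms

1. 0.0ms @ 0 + 1313.869ms (3)
2. 1313.869ms @ 3 + 1313.869ms (3)
3. 2627.737ms @ 6 + 656.934ms (3/2)
4. 3284.672ms @ 15/2 + 656.934ms (3/2)
5. 3941.606ms @ 9 + 656.934ms (3/2)
6. 4598.54ms @ 21/2 + 1970.803ms (9/2)
7. 6569.343ms @ 15 + 328.467ms (3/4)
8. 6897.81ms @ 63/4 + 328.467ms (3/4)
9. 7226.277ms @ 33/2 + 656.934ms (3/2)
10. 7883.212ms @ 18 + 1313.869ms (3)
11. 9197.08ms @ 21 + 1313.869ms (3)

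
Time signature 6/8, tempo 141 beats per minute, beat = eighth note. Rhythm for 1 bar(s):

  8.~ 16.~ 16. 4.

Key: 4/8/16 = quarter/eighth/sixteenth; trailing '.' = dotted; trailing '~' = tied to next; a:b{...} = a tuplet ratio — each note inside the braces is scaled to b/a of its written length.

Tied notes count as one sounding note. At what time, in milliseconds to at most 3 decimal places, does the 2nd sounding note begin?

1. 0.0ms @ 0 + 1276.596ms (3)
2. 1276.596ms @ 3 + 1276.596ms (3)

note 2 onset = 3b = 1276.596ms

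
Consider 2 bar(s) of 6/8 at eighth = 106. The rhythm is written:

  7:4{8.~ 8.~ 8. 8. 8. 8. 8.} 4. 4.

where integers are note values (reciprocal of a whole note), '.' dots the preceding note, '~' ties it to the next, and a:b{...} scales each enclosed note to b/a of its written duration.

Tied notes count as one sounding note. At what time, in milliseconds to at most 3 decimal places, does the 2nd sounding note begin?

1. 0.0ms @ 0 + 1455.526ms (18/7)
2. 1455.526ms @ 18/7 + 485.175ms (6/7)
3. 1940.701ms @ 24/7 + 485.175ms (6/7)
4. 2425.876ms @ 30/7 + 485.175ms (6/7)
5. 2911.051ms @ 36/7 + 485.175ms (6/7)
6. 3396.226ms @ 6 + 1698.113ms (3)
7. 5094.34ms @ 9 + 1698.113ms (3)

note 2 onset = 18/7b = 1455.526ms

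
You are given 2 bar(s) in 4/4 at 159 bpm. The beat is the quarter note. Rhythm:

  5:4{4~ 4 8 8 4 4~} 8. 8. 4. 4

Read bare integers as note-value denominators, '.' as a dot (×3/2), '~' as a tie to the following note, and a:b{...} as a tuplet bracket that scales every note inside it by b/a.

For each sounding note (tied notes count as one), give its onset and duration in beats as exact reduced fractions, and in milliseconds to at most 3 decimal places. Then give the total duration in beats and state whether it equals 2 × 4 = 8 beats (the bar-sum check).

1) 0.0ms=0b +603.774ms=8/5b
2) 603.774ms=8/5b +150.943ms=2/5b
3) 754.717ms=2b +150.943ms=2/5b
4) 905.66ms=12/5b +301.887ms=4/5b
5) 1207.547ms=16/5b +584.906ms=31/20b
6) 1792.453ms=19/4b +283.019ms=3/4b
7) 2075.472ms=11/2b +566.038ms=3/2b
8) 2641.509ms=7b +377.358ms=1b
Σ=8b of 8 (159bpm 4/4) — PASS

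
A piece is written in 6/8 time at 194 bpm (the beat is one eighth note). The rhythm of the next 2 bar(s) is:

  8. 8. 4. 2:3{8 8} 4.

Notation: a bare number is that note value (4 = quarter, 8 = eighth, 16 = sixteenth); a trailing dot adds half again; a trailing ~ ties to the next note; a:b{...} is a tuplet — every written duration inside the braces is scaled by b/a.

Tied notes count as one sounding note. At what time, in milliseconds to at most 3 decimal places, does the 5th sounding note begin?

note 5 onset = 15/2b = 2319.588ms

1. 0.0ms @ 0 + 463.918ms (3/2)
2. 463.918ms @ 3/2 + 463.918ms (3/2)
3. 927.835ms @ 3 + 927.835ms (3)
4. 1855.67ms @ 6 + 463.918ms (3/2)
5. 2319.588ms @ 15/2 + 463.918ms (3/2)
6. 2783.505ms @ 9 + 927.835ms (3)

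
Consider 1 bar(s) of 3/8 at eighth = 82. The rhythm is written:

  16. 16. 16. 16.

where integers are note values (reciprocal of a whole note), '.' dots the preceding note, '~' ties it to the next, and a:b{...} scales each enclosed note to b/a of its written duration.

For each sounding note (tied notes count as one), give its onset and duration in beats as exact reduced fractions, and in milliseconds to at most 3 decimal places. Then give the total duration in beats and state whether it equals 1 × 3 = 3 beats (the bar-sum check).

1) 0.0ms=0b +548.78ms=3/4b
2) 548.78ms=3/4b +548.78ms=3/4b
3) 1097.561ms=3/2b +548.78ms=3/4b
4) 1646.341ms=9/4b +548.78ms=3/4b
Σ=3b of 3 (82bpm 3/8) — PASS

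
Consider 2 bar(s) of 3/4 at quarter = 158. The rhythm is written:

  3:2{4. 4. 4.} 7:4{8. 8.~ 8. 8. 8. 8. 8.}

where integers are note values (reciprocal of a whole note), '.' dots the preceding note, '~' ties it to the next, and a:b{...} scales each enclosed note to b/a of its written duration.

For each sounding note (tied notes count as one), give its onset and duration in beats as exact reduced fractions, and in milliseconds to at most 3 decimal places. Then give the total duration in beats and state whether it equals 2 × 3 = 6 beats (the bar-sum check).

1) 0.0ms=0b +379.747ms=1b
2) 379.747ms=1b +379.747ms=1b
3) 759.494ms=2b +379.747ms=1b
4) 1139.241ms=3b +162.749ms=3/7b
5) 1301.989ms=24/7b +325.497ms=6/7b
6) 1627.486ms=30/7b +162.749ms=3/7b
7) 1790.235ms=33/7b +162.749ms=3/7b
8) 1952.984ms=36/7b +162.749ms=3/7b
9) 2115.732ms=39/7b +162.749ms=3/7b
Σ=6b of 6 (158bpm 3/4) — PASS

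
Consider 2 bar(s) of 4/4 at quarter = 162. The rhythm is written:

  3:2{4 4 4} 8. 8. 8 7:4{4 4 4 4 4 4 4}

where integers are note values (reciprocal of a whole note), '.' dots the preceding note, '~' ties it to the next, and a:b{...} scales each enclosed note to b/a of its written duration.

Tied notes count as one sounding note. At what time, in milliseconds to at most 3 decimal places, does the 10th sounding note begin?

note 10 onset = 40/7b = 2116.402ms

1. 0.0ms @ 0 + 246.914ms (2/3)
2. 246.914ms @ 2/3 + 246.914ms (2/3)
3. 493.827ms @ 4/3 + 246.914ms (2/3)
4. 740.741ms @ 2 + 277.778ms (3/4)
5. 1018.519ms @ 11/4 + 277.778ms (3/4)
6. 1296.296ms @ 7/2 + 185.185ms (1/2)
7. 1481.481ms @ 4 + 211.64ms (4/7)
8. 1693.122ms @ 32/7 + 211.64ms (4/7)
9. 1904.762ms @ 36/7 + 211.64ms (4/7)
10. 2116.402ms @ 40/7 + 211.64ms (4/7)
11. 2328.042ms @ 44/7 + 211.64ms (4/7)
12. 2539.683ms @ 48/7 + 211.64ms (4/7)
13. 2751.323ms @ 52/7 + 211.64ms (4/7)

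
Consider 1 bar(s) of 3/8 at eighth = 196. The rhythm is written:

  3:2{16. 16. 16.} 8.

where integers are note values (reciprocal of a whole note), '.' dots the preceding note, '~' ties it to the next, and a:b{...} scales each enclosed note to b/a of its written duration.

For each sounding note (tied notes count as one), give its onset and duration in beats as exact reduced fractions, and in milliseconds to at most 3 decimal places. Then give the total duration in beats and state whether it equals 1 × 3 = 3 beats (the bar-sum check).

1) 0.0ms=0b +153.061ms=1/2b
2) 153.061ms=1/2b +153.061ms=1/2b
3) 306.122ms=1b +153.061ms=1/2b
4) 459.184ms=3/2b +459.184ms=3/2b
Σ=3b of 3 (196bpm 3/8) — PASS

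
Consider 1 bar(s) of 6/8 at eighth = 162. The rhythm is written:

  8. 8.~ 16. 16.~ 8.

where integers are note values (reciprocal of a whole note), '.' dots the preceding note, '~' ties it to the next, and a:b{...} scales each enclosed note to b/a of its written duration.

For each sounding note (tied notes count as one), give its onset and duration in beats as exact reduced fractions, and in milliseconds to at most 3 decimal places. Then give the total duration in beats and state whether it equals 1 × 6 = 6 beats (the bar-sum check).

1) 0.0ms=0b +555.556ms=3/2b
2) 555.556ms=3/2b +833.333ms=9/4b
3) 1388.889ms=15/4b +833.333ms=9/4b
Σ=6b of 6 (162bpm 6/8) — PASS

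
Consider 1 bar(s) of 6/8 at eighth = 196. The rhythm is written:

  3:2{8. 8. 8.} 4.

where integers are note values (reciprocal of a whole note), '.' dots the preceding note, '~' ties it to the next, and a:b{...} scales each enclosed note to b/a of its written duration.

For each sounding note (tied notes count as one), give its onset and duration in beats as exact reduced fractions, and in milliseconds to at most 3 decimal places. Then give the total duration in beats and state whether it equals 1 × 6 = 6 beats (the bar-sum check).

1) 0.0ms=0b +306.122ms=1b
2) 306.122ms=1b +306.122ms=1b
3) 612.245ms=2b +306.122ms=1b
4) 918.367ms=3b +918.367ms=3b
Σ=6b of 6 (196bpm 6/8) — PASS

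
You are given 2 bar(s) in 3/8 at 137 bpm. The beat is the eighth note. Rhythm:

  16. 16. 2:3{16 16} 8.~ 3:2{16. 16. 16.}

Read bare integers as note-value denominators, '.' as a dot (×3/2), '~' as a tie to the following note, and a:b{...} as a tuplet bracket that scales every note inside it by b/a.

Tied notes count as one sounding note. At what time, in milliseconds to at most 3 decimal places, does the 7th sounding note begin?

1. 0.0ms @ 0 + 328.467ms (3/4)
2. 328.467ms @ 3/4 + 328.467ms (3/4)
3. 656.934ms @ 3/2 + 328.467ms (3/4)
4. 985.401ms @ 9/4 + 328.467ms (3/4)
5. 1313.869ms @ 3 + 875.912ms (2)
6. 2189.781ms @ 5 + 218.978ms (1/2)
7. 2408.759ms @ 11/2 + 218.978ms (1/2)

note 7 onset = 11/2b = 2408.759ms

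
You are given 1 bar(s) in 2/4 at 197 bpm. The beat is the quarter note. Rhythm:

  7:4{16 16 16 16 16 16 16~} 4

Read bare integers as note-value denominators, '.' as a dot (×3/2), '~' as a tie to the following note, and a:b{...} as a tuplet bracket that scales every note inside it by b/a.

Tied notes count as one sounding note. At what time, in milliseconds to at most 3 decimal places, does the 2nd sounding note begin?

note 2 onset = 1/7b = 43.51ms

1. 0.0ms @ 0 + 43.51ms (1/7)
2. 43.51ms @ 1/7 + 43.51ms (1/7)
3. 87.02ms @ 2/7 + 43.51ms (1/7)
4. 130.529ms @ 3/7 + 43.51ms (1/7)
5. 174.039ms @ 4/7 + 43.51ms (1/7)
6. 217.549ms @ 5/7 + 43.51ms (1/7)
7. 261.059ms @ 6/7 + 348.078ms (8/7)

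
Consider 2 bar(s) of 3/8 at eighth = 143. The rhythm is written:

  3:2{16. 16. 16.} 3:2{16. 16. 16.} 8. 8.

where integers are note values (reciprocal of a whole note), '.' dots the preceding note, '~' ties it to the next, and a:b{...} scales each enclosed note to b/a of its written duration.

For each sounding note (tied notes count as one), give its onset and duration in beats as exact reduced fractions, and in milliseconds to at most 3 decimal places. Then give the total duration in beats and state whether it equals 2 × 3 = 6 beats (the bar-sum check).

1) 0.0ms=0b +209.79ms=1/2b
2) 209.79ms=1/2b +209.79ms=1/2b
3) 419.58ms=1b +209.79ms=1/2b
4) 629.371ms=3/2b +209.79ms=1/2b
5) 839.161ms=2b +209.79ms=1/2b
6) 1048.951ms=5/2b +209.79ms=1/2b
7) 1258.741ms=3b +629.371ms=3/2b
8) 1888.112ms=9/2b +629.371ms=3/2b
Σ=6b of 6 (143bpm 3/8) — PASS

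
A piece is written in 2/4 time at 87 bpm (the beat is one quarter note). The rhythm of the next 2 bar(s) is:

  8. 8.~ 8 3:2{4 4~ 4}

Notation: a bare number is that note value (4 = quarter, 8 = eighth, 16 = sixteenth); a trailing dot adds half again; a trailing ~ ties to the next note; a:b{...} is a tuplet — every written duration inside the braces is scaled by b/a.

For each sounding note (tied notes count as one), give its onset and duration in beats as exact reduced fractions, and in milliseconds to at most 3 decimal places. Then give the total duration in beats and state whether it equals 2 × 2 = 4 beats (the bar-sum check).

1) 0.0ms=0b +517.241ms=3/4b
2) 517.241ms=3/4b +862.069ms=5/4b
3) 1379.31ms=2b +459.77ms=2/3b
4) 1839.08ms=8/3b +919.54ms=4/3b
Σ=4b of 4 (87bpm 2/4) — PASS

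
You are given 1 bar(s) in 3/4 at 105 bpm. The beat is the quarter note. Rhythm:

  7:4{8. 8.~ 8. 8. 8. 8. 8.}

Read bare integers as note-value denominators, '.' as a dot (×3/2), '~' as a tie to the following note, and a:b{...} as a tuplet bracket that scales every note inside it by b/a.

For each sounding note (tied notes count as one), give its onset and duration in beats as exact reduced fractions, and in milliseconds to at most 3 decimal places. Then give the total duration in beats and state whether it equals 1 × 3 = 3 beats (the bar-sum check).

1) 0.0ms=0b +244.898ms=3/7b
2) 244.898ms=3/7b +489.796ms=6/7b
3) 734.694ms=9/7b +244.898ms=3/7b
4) 979.592ms=12/7b +244.898ms=3/7b
5) 1224.49ms=15/7b +244.898ms=3/7b
6) 1469.388ms=18/7b +244.898ms=3/7b
Σ=3b of 3 (105bpm 3/4) — PASS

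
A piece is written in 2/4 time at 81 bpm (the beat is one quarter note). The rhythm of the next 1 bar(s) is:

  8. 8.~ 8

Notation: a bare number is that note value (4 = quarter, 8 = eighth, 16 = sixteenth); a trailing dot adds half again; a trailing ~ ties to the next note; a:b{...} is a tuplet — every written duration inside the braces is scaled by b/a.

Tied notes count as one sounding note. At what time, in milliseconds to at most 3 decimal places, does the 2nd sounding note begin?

1. 0.0ms @ 0 + 555.556ms (3/4)
2. 555.556ms @ 3/4 + 925.926ms (5/4)

note 2 onset = 3/4b = 555.556ms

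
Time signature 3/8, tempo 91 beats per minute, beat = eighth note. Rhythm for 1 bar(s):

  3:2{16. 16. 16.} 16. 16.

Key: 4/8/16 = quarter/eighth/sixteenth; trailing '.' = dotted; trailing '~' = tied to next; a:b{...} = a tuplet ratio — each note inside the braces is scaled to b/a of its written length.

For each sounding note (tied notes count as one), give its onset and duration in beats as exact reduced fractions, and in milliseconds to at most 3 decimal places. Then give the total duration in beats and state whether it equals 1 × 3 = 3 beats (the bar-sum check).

1) 0.0ms=0b +329.67ms=1/2b
2) 329.67ms=1/2b +329.67ms=1/2b
3) 659.341ms=1b +329.67ms=1/2b
4) 989.011ms=3/2b +494.505ms=3/4b
5) 1483.516ms=9/4b +494.505ms=3/4b
Σ=3b of 3 (91bpm 3/8) — PASS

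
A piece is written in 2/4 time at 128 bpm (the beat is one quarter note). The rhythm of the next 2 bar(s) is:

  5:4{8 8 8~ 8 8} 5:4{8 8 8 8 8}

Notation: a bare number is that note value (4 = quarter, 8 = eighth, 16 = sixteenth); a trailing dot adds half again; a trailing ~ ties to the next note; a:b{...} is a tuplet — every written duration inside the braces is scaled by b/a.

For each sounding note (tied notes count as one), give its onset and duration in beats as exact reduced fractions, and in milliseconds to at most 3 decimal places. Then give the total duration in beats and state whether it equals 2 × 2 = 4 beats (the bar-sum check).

1) 0.0ms=0b +187.5ms=2/5b
2) 187.5ms=2/5b +187.5ms=2/5b
3) 375.0ms=4/5b +375.0ms=4/5b
4) 750.0ms=8/5b +187.5ms=2/5b
5) 937.5ms=2b +187.5ms=2/5b
6) 1125.0ms=12/5b +187.5ms=2/5b
7) 1312.5ms=14/5b +187.5ms=2/5b
8) 1500.0ms=16/5b +187.5ms=2/5b
9) 1687.5ms=18/5b +187.5ms=2/5b
Σ=4b of 4 (128bpm 2/4) — PASS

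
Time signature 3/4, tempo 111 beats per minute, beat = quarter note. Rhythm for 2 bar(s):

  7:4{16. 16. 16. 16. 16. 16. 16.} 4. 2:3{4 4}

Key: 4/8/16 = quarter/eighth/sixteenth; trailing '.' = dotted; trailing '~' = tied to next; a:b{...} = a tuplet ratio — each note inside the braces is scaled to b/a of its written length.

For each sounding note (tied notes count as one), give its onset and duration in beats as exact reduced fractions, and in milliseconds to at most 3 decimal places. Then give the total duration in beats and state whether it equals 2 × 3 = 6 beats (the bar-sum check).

1) 0.0ms=0b +115.83ms=3/14b
2) 115.83ms=3/14b +115.83ms=3/14b
3) 231.66ms=3/7b +115.83ms=3/14b
4) 347.49ms=9/14b +115.83ms=3/14b
5) 463.32ms=6/7b +115.83ms=3/14b
6) 579.151ms=15/14b +115.83ms=3/14b
7) 694.981ms=9/7b +115.83ms=3/14b
8) 810.811ms=3/2b +810.811ms=3/2b
9) 1621.622ms=3b +810.811ms=3/2b
10) 2432.432ms=9/2b +810.811ms=3/2b
Σ=6b of 6 (111bpm 3/4) — PASS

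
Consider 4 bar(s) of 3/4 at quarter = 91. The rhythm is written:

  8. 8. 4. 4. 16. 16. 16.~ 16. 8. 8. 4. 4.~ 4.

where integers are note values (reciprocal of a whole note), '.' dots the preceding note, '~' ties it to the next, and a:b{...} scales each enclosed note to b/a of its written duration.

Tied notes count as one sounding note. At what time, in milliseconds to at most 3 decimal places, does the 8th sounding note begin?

1. 0.0ms @ 0 + 494.505ms (3/4)
2. 494.505ms @ 3/4 + 494.505ms (3/4)
3. 989.011ms @ 3/2 + 989.011ms (3/2)
4. 1978.022ms @ 3 + 989.011ms (3/2)
5. 2967.033ms @ 9/2 + 247.253ms (3/8)
6. 3214.286ms @ 39/8 + 247.253ms (3/8)
7. 3461.538ms @ 21/4 + 494.505ms (3/4)
8. 3956.044ms @ 6 + 494.505ms (3/4)
9. 4450.549ms @ 27/4 + 494.505ms (3/4)
10. 4945.055ms @ 15/2 + 989.011ms (3/2)
11. 5934.066ms @ 9 + 1978.022ms (3)

note 8 onset = 6b = 3956.044ms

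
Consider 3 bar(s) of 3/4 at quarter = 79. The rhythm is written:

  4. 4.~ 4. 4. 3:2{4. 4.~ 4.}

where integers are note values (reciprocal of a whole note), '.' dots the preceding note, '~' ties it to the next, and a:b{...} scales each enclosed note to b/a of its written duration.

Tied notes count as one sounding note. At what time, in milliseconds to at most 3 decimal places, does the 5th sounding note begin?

1. 0.0ms @ 0 + 1139.241ms (3/2)
2. 1139.241ms @ 3/2 + 2278.481ms (3)
3. 3417.722ms @ 9/2 + 1139.241ms (3/2)
4. 4556.962ms @ 6 + 759.494ms (1)
5. 5316.456ms @ 7 + 1518.987ms (2)

note 5 onset = 7b = 5316.456ms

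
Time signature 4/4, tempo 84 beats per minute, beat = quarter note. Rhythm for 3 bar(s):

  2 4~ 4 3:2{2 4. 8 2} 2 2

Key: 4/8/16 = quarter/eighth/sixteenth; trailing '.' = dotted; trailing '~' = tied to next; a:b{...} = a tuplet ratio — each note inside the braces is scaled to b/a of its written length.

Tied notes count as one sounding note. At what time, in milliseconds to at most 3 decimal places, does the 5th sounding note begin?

note 5 onset = 19/3b = 4523.81ms

1. 0.0ms @ 0 + 1428.571ms (2)
2. 1428.571ms @ 2 + 1428.571ms (2)
3. 2857.143ms @ 4 + 952.381ms (4/3)
4. 3809.524ms @ 16/3 + 714.286ms (1)
5. 4523.81ms @ 19/3 + 238.095ms (1/3)
6. 4761.905ms @ 20/3 + 952.381ms (4/3)
7. 5714.286ms @ 8 + 1428.571ms (2)
8. 7142.857ms @ 10 + 1428.571ms (2)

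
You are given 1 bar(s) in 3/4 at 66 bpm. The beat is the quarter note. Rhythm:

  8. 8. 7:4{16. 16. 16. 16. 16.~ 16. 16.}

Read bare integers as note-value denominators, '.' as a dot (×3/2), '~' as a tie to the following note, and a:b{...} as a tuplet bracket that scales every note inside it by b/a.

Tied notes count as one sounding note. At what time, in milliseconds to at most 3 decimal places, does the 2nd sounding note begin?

1. 0.0ms @ 0 + 681.818ms (3/4)
2. 681.818ms @ 3/4 + 681.818ms (3/4)
3. 1363.636ms @ 3/2 + 194.805ms (3/14)
4. 1558.442ms @ 12/7 + 194.805ms (3/14)
5. 1753.247ms @ 27/14 + 194.805ms (3/14)
6. 1948.052ms @ 15/7 + 194.805ms (3/14)
7. 2142.857ms @ 33/14 + 389.61ms (3/7)
8. 2532.468ms @ 39/14 + 194.805ms (3/14)

note 2 onset = 3/4b = 681.818ms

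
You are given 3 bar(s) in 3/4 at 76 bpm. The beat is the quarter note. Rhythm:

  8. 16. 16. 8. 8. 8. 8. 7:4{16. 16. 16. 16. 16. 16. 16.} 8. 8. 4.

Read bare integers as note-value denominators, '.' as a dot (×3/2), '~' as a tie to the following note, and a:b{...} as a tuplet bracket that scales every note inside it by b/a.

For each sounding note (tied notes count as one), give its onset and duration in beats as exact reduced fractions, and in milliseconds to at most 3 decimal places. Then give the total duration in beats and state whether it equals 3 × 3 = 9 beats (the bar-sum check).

1) 0.0ms=0b +592.105ms=3/4b
2) 592.105ms=3/4b +296.053ms=3/8b
3) 888.158ms=9/8b +296.053ms=3/8b
4) 1184.211ms=3/2b +592.105ms=3/4b
5) 1776.316ms=9/4b +592.105ms=3/4b
6) 2368.421ms=3b +592.105ms=3/4b
7) 2960.526ms=15/4b +592.105ms=3/4b
8) 3552.632ms=9/2b +169.173ms=3/14b
9) 3721.805ms=33/7b +169.173ms=3/14b
10) 3890.977ms=69/14b +169.173ms=3/14b
11) 4060.15ms=36/7b +169.173ms=3/14b
12) 4229.323ms=75/14b +169.173ms=3/14b
13) 4398.496ms=39/7b +169.173ms=3/14b
14) 4567.669ms=81/14b +169.173ms=3/14b
15) 4736.842ms=6b +592.105ms=3/4b
16) 5328.947ms=27/4b +592.105ms=3/4b
17) 5921.053ms=15/2b +1184.211ms=3/2b
Σ=9b of 9 (76bpm 3/4) — PASS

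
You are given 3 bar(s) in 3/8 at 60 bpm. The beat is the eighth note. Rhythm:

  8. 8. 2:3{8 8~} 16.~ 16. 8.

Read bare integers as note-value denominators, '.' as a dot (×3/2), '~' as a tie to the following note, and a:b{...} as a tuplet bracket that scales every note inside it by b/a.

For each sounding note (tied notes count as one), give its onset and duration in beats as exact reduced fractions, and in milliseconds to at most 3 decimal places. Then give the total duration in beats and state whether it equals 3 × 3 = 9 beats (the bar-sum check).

1) 0.0ms=0b +1500.0ms=3/2b
2) 1500.0ms=3/2b +1500.0ms=3/2b
3) 3000.0ms=3b +1500.0ms=3/2b
4) 4500.0ms=9/2b +3000.0ms=3b
5) 7500.0ms=15/2b +1500.0ms=3/2b
Σ=9b of 9 (60bpm 3/8) — PASS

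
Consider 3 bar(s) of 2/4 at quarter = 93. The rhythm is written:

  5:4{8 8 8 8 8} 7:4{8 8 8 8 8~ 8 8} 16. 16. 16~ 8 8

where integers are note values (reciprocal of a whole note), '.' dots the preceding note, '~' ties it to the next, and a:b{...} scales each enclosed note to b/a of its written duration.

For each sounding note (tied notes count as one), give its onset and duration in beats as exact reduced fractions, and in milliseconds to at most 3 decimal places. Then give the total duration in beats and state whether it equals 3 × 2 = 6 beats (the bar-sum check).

1) 0.0ms=0b +258.065ms=2/5b
2) 258.065ms=2/5b +258.065ms=2/5b
3) 516.129ms=4/5b +258.065ms=2/5b
4) 774.194ms=6/5b +258.065ms=2/5b
5) 1032.258ms=8/5b +258.065ms=2/5b
6) 1290.323ms=2b +184.332ms=2/7b
7) 1474.654ms=16/7b +184.332ms=2/7b
8) 1658.986ms=18/7b +184.332ms=2/7b
9) 1843.318ms=20/7b +184.332ms=2/7b
10) 2027.65ms=22/7b +368.664ms=4/7b
11) 2396.313ms=26/7b +184.332ms=2/7b
12) 2580.645ms=4b +241.935ms=3/8b
13) 2822.581ms=35/8b +241.935ms=3/8b
14) 3064.516ms=19/4b +483.871ms=3/4b
15) 3548.387ms=11/2b +322.581ms=1/2b
Σ=6b of 6 (93bpm 2/4) — PASS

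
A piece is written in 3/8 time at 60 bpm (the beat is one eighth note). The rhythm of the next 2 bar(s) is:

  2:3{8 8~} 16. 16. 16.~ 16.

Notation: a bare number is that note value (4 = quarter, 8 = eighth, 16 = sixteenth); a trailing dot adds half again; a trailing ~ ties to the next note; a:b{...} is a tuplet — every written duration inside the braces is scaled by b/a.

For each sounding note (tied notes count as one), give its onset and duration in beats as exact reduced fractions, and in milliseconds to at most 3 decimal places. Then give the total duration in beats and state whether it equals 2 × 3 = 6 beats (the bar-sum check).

1) 0.0ms=0b +1500.0ms=3/2b
2) 1500.0ms=3/2b +2250.0ms=9/4b
3) 3750.0ms=15/4b +750.0ms=3/4b
4) 4500.0ms=9/2b +1500.0ms=3/2b
Σ=6b of 6 (60bpm 3/8) — PASS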